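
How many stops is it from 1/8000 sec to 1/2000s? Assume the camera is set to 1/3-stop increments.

2 stops

1/8000 → 1/6400 → 1/5000 → 1/4000 → 1/3200 → 1/2500 → 1/2000 — count the steps: 6 third-stops = 2 stops.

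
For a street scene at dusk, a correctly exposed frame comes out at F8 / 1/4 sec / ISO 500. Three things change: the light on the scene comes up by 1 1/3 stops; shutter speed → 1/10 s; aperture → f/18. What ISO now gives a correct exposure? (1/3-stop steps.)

Scene light: 1 1/3 stops brighter.
Shutter speed: 1/4 → 1/5 → 1/6 → 1/8 → 1/10 — 1 1/3 stops shorter (darker).
Aperture: f/8 → f/9 → f/10 → f/11 → f/13 → f/14 → f/16 → f/18 — 2 1/3 stops narrower (darker).
Net so far: 2 1/3 stops darker. ISO: 500 → 640 → 800 → 1000 → 1250 → 1600 → 2000 → 2500.

ISO 2500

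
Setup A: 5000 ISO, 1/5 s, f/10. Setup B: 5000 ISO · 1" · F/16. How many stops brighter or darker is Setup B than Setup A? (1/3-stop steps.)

Aperture: f/10 → f/11 → f/13 → f/14 → f/16 — 1 1/3 stops smaller aperture (darker).
Shutter speed: 1/5 → 1/4 → 0.3 → 0.4 → 0.5 → 0.6 → 0.8 → 1 — 2 1/3 stops longer (brighter).
ISO: unchanged.
Net: −1 1/3 +2 1/3 = +1 stop.

1 stop brighter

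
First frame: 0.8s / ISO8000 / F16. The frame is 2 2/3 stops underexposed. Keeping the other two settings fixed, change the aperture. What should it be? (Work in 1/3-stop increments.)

Underexposed by 2 2/3 stops → need 2 2/3 stops brighter.
Aperture: f/16 → f/14 → f/13 → f/11 → f/10 → f/9 → f/8 → f/7.1 → f/6.3.

f/6.3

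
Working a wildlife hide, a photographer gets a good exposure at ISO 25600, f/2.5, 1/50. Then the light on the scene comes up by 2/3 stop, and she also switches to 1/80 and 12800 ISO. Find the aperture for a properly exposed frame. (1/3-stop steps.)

f/1.8

Scene light: 2/3 stop brighter.
Shutter speed: 1/50 → 1/60 → 1/80 — 2/3 stop shorter (darker).
ISO: 25600 → 20000 → 16000 → 12800 — 1 stop lower (darker).
Net so far: 1 stop darker. Aperture: f/2.5 → f/2.2 → f/2 → f/1.8.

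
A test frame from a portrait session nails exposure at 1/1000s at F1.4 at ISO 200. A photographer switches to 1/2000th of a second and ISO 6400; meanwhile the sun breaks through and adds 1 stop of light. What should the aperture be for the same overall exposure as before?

f/8

Scene light: 1 stop brighter.
Shutter speed: 1/1000 → 1/2000 — 1 stop faster (darker).
ISO: 200 → 400 → 800 → 1600 → 3200 → 6400 — 5 stops higher (brighter).
Net so far: 5 stops brighter. Aperture: f/1.4 → f/2 → f/2.8 → f/4 → f/5.6 → f/8.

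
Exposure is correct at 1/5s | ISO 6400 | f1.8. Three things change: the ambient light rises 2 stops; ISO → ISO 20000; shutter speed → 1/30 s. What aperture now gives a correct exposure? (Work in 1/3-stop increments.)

Scene light: 2 stops brighter.
ISO: 6400 → 8000 → 10000 → 12800 → 16000 → 20000 — 1 2/3 stops raised (brighter).
Shutter speed: 1/5 → 1/6 → 1/8 → 1/10 → 1/13 → 1/15 → 1/20 → 1/25 → 1/30 — 2 2/3 stops faster (darker).
Net so far: 1 stop brighter. Aperture: f/1.8 → f/2 → f/2.2 → f/2.5.

f/2.5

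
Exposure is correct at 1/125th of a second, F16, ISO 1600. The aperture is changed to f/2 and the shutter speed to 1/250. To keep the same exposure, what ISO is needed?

Aperture: f/16 → f/11 → f/8 → f/5.6 → f/4 → f/2.8 → f/2 — 6 stops opened up (brighter).
Shutter speed: 1/125 → 1/250 — 1 stop faster (darker).
Net change so far: 5 stops brighter. Offset with the ISO: 1600 → 800 → 400 → 200 → 100 → 50.

ISO 50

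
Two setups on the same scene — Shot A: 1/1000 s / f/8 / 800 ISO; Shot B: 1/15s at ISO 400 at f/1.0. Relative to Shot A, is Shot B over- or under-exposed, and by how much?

11 stops brighter

Aperture: f/8 → f/5.6 → f/4 → f/2.8 → f/2 → f/1.4 → f/1.0 — 6 stops larger aperture (brighter).
Shutter speed: 1/1000 → 1/500 → 1/250 → 1/125 → 1/60 → 1/30 → 1/15 — 6 stops longer (brighter).
ISO: 800 → 400 — 1 stop lower (darker).
Net: +6 +6 −1 = +11 stops.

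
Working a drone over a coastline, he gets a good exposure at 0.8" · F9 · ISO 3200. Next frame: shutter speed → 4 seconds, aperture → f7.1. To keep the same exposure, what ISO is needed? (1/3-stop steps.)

Shutter speed: 0.8 → 1 → 1.3 → 1.6 → 2 → 2.5 → 3.2 → 4 — 2 1/3 stops slower (brighter).
Aperture: f/9 → f/8 → f/7.1 — 2/3 stop larger aperture (brighter).
Net change so far: 3 stops brighter. Offset with the ISO: 3200 → 2500 → 2000 → 1600 → 1250 → 1000 → 800 → 640 → 500 → 400.

ISO 400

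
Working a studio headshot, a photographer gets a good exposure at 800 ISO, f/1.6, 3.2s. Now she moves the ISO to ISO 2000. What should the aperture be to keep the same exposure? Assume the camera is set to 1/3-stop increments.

f/2.5

ISO: 800 → 1000 → 1250 → 1600 → 2000 — 1 1/3 stops higher (brighter).
Need 1 1/3 stops darker from the aperture: f/1.6 → f/1.8 → f/2 → f/2.2 → f/2.5.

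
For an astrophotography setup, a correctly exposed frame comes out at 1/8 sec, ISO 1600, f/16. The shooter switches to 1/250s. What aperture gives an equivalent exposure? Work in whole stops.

Shutter speed: 1/8 → 1/15 → 1/30 → 1/60 → 1/125 → 1/250 — 5 stops faster (darker).
Need 5 stops brighter from the aperture: f/16 → f/11 → f/8 → f/5.6 → f/4 → f/2.8.

f/2.8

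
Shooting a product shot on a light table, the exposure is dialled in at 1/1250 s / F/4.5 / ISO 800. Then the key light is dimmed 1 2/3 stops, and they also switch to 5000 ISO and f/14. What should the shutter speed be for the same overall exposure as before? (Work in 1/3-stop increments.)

Scene light: 1 2/3 stops darker.
ISO: 800 → 1000 → 1250 → 1600 → 2000 → 2500 → 3200 → 4000 → 5000 — 2 2/3 stops raised (brighter).
Aperture: f/4.5 → f/5 → f/5.6 → f/6.3 → f/7.1 → f/8 → f/9 → f/10 → f/11 → f/13 → f/14 — 3 1/3 stops smaller aperture (darker).
Net so far: 2 1/3 stops darker. Shutter speed: 1/1250 → 1/1000 → 1/800 → 1/640 → 1/500 → 1/400 → 1/320 → 1/250.

1/250s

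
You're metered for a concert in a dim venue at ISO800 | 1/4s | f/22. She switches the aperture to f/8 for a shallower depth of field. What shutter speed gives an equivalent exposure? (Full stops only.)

1/30s

Aperture: f/22 → f/16 → f/11 → f/8 — 3 stops wider (brighter).
Need 3 stops darker from the shutter speed: 1/4 → 1/8 → 1/15 → 1/30.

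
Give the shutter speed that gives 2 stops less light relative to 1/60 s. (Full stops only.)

Shutter speed: 1/60 → 1/125 → 1/250 — 2 stops shorter (darker).

1/250s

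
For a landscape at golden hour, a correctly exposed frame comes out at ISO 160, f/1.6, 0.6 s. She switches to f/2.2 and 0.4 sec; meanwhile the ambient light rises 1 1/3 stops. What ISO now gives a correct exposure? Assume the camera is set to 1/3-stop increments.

Scene light: 1 1/3 stops brighter.
Aperture: f/1.6 → f/1.8 → f/2 → f/2.2 — 1 stop narrower (darker).
Shutter speed: 0.6 → 0.5 → 0.4 — 2/3 stop shorter (darker).
Net so far: 1/3 stop darker. ISO: 160 → 200.

ISO 200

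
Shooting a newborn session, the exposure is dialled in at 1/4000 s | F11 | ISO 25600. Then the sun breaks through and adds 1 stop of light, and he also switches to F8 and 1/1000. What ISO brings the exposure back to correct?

ISO 1600

Scene light: 1 stop brighter.
Aperture: f/11 → f/8 — 1 stop larger aperture (brighter).
Shutter speed: 1/4000 → 1/2000 → 1/1000 — 2 stops slower (brighter).
Net so far: 4 stops brighter. ISO: 25600 → 12800 → 6400 → 3200 → 1600.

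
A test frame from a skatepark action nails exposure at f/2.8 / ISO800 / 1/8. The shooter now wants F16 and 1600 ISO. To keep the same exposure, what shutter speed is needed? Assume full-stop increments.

Aperture: f/2.8 → f/4 → f/5.6 → f/8 → f/11 → f/16 — 5 stops narrower (darker).
ISO: 800 → 1600 — 1 stop raised (brighter).
Net change so far: 4 stops darker. Offset with the shutter speed: 1/8 → 1/4 → 1/2 → 1 → 2.

2 s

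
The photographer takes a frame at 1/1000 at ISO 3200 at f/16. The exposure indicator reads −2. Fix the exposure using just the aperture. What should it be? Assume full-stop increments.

Underexposed by 2 stops → need 2 stops brighter.
Aperture: f/16 → f/11 → f/8.

f/8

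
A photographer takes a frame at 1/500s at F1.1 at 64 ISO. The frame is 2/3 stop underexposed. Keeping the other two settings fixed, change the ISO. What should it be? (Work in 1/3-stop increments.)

ISO 100

Underexposed by 2/3 stop → need 2/3 stop brighter.
ISO: 64 → 80 → 100.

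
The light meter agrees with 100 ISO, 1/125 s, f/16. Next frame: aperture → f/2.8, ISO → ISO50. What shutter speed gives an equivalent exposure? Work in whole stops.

Aperture: f/16 → f/11 → f/8 → f/5.6 → f/4 → f/2.8 — 5 stops larger aperture (brighter).
ISO: 100 → 50 — 1 stop lower (darker).
Net change so far: 4 stops brighter. Offset with the shutter speed: 1/125 → 1/250 → 1/500 → 1/1000 → 1/2000.

1/2000s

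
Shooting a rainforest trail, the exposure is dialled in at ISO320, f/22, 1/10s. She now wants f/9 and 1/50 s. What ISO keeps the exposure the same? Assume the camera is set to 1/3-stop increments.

Aperture: f/22 → f/20 → f/18 → f/16 → f/14 → f/13 → f/11 → f/10 → f/9 — 2 2/3 stops wider (brighter).
Shutter speed: 1/10 → 1/13 → 1/15 → 1/20 → 1/25 → 1/30 → 1/40 → 1/50 — 2 1/3 stops shorter (darker).
Net change so far: 1/3 stop brighter. Offset with the ISO: 320 → 250.

ISO 250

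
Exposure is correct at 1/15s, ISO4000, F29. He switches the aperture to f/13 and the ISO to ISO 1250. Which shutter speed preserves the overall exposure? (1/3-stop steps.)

Aperture: f/29 → f/25 → f/22 → f/20 → f/18 → f/16 → f/14 → f/13 — 2 1/3 stops opened up (brighter).
ISO: 4000 → 3200 → 2500 → 2000 → 1600 → 1250 — 1 2/3 stops lower (darker).
Net change so far: 2/3 stop brighter. Offset with the shutter speed: 1/15 → 1/20 → 1/25.

1/25s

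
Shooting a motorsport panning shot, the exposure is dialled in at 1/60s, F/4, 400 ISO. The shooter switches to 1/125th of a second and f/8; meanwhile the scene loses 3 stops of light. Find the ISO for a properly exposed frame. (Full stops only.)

ISO 25600

Scene light: 3 stops darker.
Shutter speed: 1/60 → 1/125 — 1 stop shorter (darker).
Aperture: f/4 → f/5.6 → f/8 — 2 stops smaller aperture (darker).
Net so far: 6 stops darker. ISO: 400 → 800 → 1600 → 3200 → 6400 → 12800 → 25600.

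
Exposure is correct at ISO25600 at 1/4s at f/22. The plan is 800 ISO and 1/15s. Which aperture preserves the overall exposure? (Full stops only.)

ISO: 25600 → 12800 → 6400 → 3200 → 1600 → 800 — 5 stops dropped (darker).
Shutter speed: 1/4 → 1/8 → 1/15 — 2 stops faster (darker).
Net change so far: 7 stops darker. Offset with the aperture: f/22 → f/16 → f/11 → f/8 → f/5.6 → f/4 → f/2.8 → f/2.

f/2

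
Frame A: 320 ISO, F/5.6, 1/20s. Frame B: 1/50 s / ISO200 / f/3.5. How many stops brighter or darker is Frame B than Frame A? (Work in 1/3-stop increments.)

Aperture: f/5.6 → f/5 → f/4.5 → f/4 → f/3.5 — 1 1/3 stops wider (brighter).
Shutter speed: 1/20 → 1/25 → 1/30 → 1/40 → 1/50 — 1 1/3 stops shorter (darker).
ISO: 320 → 250 → 200 — 2/3 stop lower (darker).
Net: +1 1/3 −1 1/3 −2/3 = −2/3 stops.

2/3 stop darker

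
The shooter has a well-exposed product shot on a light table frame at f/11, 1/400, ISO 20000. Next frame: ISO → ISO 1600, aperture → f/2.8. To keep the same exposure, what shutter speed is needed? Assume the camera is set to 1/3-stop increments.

1/500s

ISO: 20000 → 16000 → 12800 → 10000 → 8000 → 6400 → 5000 → 4000 → 3200 → 2500 → 2000 → 1600 — 3 2/3 stops dropped (darker).
Aperture: f/11 → f/10 → f/9 → f/8 → f/7.1 → f/6.3 → f/5.6 → f/5 → f/4.5 → f/4 → f/3.5 → f/3.2 → f/2.8 — 4 stops wider (brighter).
Net change so far: 1/3 stop brighter. Offset with the shutter speed: 1/400 → 1/500.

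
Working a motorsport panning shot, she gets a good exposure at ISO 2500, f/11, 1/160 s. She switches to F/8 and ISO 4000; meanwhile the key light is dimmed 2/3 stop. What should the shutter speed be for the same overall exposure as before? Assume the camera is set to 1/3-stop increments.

1/320s

Scene light: 2/3 stop darker.
Aperture: f/11 → f/10 → f/9 → f/8 — 1 stop larger aperture (brighter).
ISO: 2500 → 3200 → 4000 — 2/3 stop higher (brighter).
Net so far: 1 stop brighter. Shutter speed: 1/160 → 1/200 → 1/250 → 1/320.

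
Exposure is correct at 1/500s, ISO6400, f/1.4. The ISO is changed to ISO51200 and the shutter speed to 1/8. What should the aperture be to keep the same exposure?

ISO: 6400 → 12800 → 25600 → 51200 — 3 stops raised (brighter).
Shutter speed: 1/500 → 1/250 → 1/125 → 1/60 → 1/30 → 1/15 → 1/8 — 6 stops longer (brighter).
Net change so far: 9 stops brighter. Offset with the aperture: f/1.4 → f/2 → f/2.8 → f/4 → f/5.6 → f/8 → f/11 → f/16 → f/22 → f/32.

f/32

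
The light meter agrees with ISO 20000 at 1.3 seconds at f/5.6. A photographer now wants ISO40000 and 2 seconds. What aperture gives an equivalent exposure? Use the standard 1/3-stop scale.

f/10

ISO: 20000 → 25600 → 32000 → 40000 — 1 stop higher (brighter).
Shutter speed: 1.3 → 1.6 → 2 — 2/3 stop slower (brighter).
Net change so far: 1 2/3 stops brighter. Offset with the aperture: f/5.6 → f/6.3 → f/7.1 → f/8 → f/9 → f/10.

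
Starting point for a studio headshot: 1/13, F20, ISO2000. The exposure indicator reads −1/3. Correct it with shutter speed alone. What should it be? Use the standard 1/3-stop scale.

1/10s

Underexposed by 1/3 stop → need 1/3 stop brighter.
Shutter speed: 1/13 → 1/10.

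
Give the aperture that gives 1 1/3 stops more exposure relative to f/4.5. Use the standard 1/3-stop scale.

f/2.8

Aperture: f/4.5 → f/4 → f/3.5 → f/3.2 → f/2.8 — 1 1/3 stops opened up (brighter).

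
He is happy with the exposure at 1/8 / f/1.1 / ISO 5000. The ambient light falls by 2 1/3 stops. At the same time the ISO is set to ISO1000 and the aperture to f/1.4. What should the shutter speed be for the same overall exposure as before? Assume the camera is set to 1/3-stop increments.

5 s

Scene light: 2 1/3 stops darker.
ISO: 5000 → 4000 → 3200 → 2500 → 2000 → 1600 → 1250 → 1000 — 2 1/3 stops dropped (darker).
Aperture: f/1.1 → f/1.2 → f/1.4 — 2/3 stop stopped down (darker).
Net so far: 5 1/3 stops darker. Shutter speed: 1/8 → 1/6 → 1/5 → 1/4 → 0.3 → 0.4 → 0.5 → 0.6 → 0.8 → 1 → 1.3 → 1.6 → 2 → 2.5 → 3.2 → 4 → 5.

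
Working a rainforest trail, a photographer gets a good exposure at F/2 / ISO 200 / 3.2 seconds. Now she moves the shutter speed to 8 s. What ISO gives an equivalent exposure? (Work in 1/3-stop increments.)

ISO 80

Shutter speed: 3.2 → 4 → 5 → 6 → 8 — 1 1/3 stops longer (brighter).
Need 1 1/3 stops darker from the ISO: 200 → 160 → 125 → 100 → 80.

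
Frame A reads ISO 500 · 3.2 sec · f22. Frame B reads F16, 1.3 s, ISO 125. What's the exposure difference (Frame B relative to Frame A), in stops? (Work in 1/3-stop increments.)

2 1/3 stops darker

Aperture: f/22 → f/20 → f/18 → f/16 — 1 stop opened up (brighter).
Shutter speed: 3.2 → 2.5 → 2 → 1.6 → 1.3 — 1 1/3 stops faster (darker).
ISO: 500 → 400 → 320 → 250 → 200 → 160 → 125 — 2 stops dropped (darker).
Net: +1 −1 1/3 −2 = −2 1/3 stops.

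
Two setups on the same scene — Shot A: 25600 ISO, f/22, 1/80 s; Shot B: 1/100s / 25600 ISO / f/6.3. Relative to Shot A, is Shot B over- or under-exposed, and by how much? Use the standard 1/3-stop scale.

Aperture: f/22 → f/20 → f/18 → f/16 → f/14 → f/13 → f/11 → f/10 → f/9 → f/8 → f/7.1 → f/6.3 — 3 2/3 stops larger aperture (brighter).
Shutter speed: 1/80 → 1/100 — 1/3 stop shorter (darker).
ISO: unchanged.
Net: +3 2/3 −1/3 = +3 1/3 stops.

3 1/3 stops brighter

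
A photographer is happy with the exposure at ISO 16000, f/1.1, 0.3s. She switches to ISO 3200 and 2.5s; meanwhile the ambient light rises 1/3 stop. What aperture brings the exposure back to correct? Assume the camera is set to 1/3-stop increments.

f/1.6

Scene light: 1/3 stop brighter.
ISO: 16000 → 12800 → 10000 → 8000 → 6400 → 5000 → 4000 → 3200 — 2 1/3 stops dropped (darker).
Shutter speed: 0.3 → 0.4 → 0.5 → 0.6 → 0.8 → 1 → 1.3 → 1.6 → 2 → 2.5 — 3 stops longer (brighter).
Net so far: 1 stop brighter. Aperture: f/1.1 → f/1.2 → f/1.4 → f/1.6.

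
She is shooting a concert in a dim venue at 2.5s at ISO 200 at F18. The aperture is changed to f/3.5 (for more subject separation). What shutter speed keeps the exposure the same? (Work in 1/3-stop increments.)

1/10s

Aperture: f/18 → f/16 → f/14 → f/13 → f/11 → f/10 → f/9 → f/8 → f/7.1 → f/6.3 → f/5.6 → f/5 → f/4.5 → f/4 → f/3.5 — 4 2/3 stops wider (brighter).
Need 4 2/3 stops darker from the shutter speed: 2.5 → 2 → 1.6 → 1.3 → 1 → 0.8 → 0.6 → 0.5 → 0.4 → 0.3 → 1/4 → 1/5 → 1/6 → 1/8 → 1/10.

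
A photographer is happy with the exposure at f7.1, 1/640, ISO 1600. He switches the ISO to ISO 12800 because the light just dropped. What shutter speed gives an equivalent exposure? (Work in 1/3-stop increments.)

1/5000s

ISO: 1600 → 2000 → 2500 → 3200 → 4000 → 5000 → 6400 → 8000 → 10000 → 12800 — 3 stops higher (brighter).
Need 3 stops darker from the shutter speed: 1/640 → 1/800 → 1/1000 → 1/1250 → 1/1600 → 1/2000 → 1/2500 → 1/3200 → 1/4000 → 1/5000.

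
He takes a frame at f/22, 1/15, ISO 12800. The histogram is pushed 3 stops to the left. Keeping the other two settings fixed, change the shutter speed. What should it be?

1/2s

Underexposed by 3 stops → need 3 stops brighter.
Shutter speed: 1/15 → 1/8 → 1/4 → 1/2.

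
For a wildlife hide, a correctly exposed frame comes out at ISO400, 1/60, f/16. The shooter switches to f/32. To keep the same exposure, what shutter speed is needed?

1/15s

Aperture: f/16 → f/22 → f/32 — 2 stops narrower (darker).
Need 2 stops brighter from the shutter speed: 1/60 → 1/30 → 1/15.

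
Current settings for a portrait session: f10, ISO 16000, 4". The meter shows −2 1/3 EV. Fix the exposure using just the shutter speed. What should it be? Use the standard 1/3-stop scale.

Underexposed by 2 1/3 stops → need 2 1/3 stops brighter.
Shutter speed: 4 → 5 → 6 → 8 → 10 → 13 → 15 → 20.

20 s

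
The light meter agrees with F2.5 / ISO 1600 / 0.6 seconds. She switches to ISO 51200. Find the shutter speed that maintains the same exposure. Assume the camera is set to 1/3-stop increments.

ISO: 1600 → 2000 → 2500 → 3200 → 4000 → 5000 → 6400 → 8000 → 10000 → 12800 → 16000 → 20000 → 25600 → 32000 → 40000 → 51200 — 5 stops higher (brighter).
Need 5 stops darker from the shutter speed: 0.6 → 0.5 → 0.4 → 0.3 → 1/4 → 1/5 → 1/6 → 1/8 → 1/10 → 1/13 → 1/15 → 1/20 → 1/25 → 1/30 → 1/40 → 1/50.

1/50s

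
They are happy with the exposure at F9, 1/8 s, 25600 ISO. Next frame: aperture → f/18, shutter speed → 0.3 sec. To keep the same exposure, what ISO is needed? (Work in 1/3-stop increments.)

Aperture: f/9 → f/10 → f/11 → f/13 → f/14 → f/16 → f/18 — 2 stops stopped down (darker).
Shutter speed: 1/8 → 1/6 → 1/5 → 1/4 → 0.3 — 1 1/3 stops slower (brighter).
Net change so far: 2/3 stop darker. Offset with the ISO: 25600 → 32000 → 40000.

ISO 40000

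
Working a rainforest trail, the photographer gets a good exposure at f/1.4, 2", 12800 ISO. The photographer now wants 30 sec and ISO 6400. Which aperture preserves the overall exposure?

Shutter speed: 2 → 4 → 8 → 15 → 30 — 4 stops longer (brighter).
ISO: 12800 → 6400 — 1 stop lower (darker).
Net change so far: 3 stops brighter. Offset with the aperture: f/1.4 → f/2 → f/2.8 → f/4.

f/4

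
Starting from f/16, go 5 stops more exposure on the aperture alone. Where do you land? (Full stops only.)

f/2.8

Aperture: f/16 → f/11 → f/8 → f/5.6 → f/4 → f/2.8 — 5 stops larger aperture (brighter).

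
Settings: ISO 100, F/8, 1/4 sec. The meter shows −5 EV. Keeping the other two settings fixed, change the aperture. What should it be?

f/1.4

Underexposed by 5 stops → need 5 stops brighter.
Aperture: f/8 → f/5.6 → f/4 → f/2.8 → f/2 → f/1.4.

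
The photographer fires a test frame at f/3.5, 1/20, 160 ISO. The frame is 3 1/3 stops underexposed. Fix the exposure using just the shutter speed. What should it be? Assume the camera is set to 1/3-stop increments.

Underexposed by 3 1/3 stops → need 3 1/3 stops brighter.
Shutter speed: 1/20 → 1/15 → 1/13 → 1/10 → 1/8 → 1/6 → 1/5 → 1/4 → 0.3 → 0.4 → 0.5.

0.5 s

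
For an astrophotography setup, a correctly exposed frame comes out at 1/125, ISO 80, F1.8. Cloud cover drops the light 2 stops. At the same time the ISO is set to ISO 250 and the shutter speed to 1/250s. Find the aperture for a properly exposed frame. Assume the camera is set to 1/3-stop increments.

Scene light: 2 stops darker.
ISO: 80 → 100 → 125 → 160 → 200 → 250 — 1 2/3 stops raised (brighter).
Shutter speed: 1/125 → 1/160 → 1/200 → 1/250 — 1 stop faster (darker).
Net so far: 1 1/3 stops darker. Aperture: f/1.8 → f/1.6 → f/1.4 → f/1.2 → f/1.1.

f/1.1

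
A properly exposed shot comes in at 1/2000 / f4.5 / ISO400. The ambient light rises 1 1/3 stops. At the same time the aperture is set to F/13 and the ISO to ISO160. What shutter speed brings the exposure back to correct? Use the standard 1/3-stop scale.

1/250s

Scene light: 1 1/3 stops brighter.
Aperture: f/4.5 → f/5 → f/5.6 → f/6.3 → f/7.1 → f/8 → f/9 → f/10 → f/11 → f/13 — 3 stops smaller aperture (darker).
ISO: 400 → 320 → 250 → 200 → 160 — 1 1/3 stops dropped (darker).
Net so far: 3 stops darker. Shutter speed: 1/2000 → 1/1600 → 1/1250 → 1/1000 → 1/800 → 1/640 → 1/500 → 1/400 → 1/320 → 1/250.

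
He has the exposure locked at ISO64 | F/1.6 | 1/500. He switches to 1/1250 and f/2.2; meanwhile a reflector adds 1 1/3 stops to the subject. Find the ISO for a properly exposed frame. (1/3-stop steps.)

Scene light: 1 1/3 stops brighter.
Shutter speed: 1/500 → 1/640 → 1/800 → 1/1000 → 1/1250 — 1 1/3 stops shorter (darker).
Aperture: f/1.6 → f/1.8 → f/2 → f/2.2 — 1 stop stopped down (darker).
Net so far: 1 stop darker. ISO: 64 → 80 → 100 → 125.

ISO 125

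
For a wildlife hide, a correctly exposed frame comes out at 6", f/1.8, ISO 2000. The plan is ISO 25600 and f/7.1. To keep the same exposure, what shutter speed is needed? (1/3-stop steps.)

8 s

ISO: 2000 → 2500 → 3200 → 4000 → 5000 → 6400 → 8000 → 10000 → 12800 → 16000 → 20000 → 25600 — 3 2/3 stops higher (brighter).
Aperture: f/1.8 → f/2 → f/2.2 → f/2.5 → f/2.8 → f/3.2 → f/3.5 → f/4 → f/4.5 → f/5 → f/5.6 → f/6.3 → f/7.1 — 4 stops narrower (darker).
Net change so far: 1/3 stop darker. Offset with the shutter speed: 6 → 8.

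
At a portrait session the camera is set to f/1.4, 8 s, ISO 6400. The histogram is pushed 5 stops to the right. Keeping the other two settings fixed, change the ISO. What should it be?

Overexposed by 5 stops → need 5 stops darker.
ISO: 6400 → 3200 → 1600 → 800 → 400 → 200.

ISO 200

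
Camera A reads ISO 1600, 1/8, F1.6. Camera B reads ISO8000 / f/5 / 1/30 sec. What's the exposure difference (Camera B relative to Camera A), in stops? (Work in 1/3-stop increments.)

3 stops darker

Aperture: f/1.6 → f/1.8 → f/2 → f/2.2 → f/2.5 → f/2.8 → f/3.2 → f/3.5 → f/4 → f/4.5 → f/5 — 3 1/3 stops narrower (darker).
Shutter speed: 1/8 → 1/10 → 1/13 → 1/15 → 1/20 → 1/25 → 1/30 — 2 stops shorter (darker).
ISO: 1600 → 2000 → 2500 → 3200 → 4000 → 5000 → 6400 → 8000 — 2 1/3 stops raised (brighter).
Net: −3 1/3 −2 +2 1/3 = −3 stops.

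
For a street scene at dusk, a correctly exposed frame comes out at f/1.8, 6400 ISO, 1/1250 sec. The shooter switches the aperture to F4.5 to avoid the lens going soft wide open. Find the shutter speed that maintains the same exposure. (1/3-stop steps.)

1/200s

Aperture: f/1.8 → f/2 → f/2.2 → f/2.5 → f/2.8 → f/3.2 → f/3.5 → f/4 → f/4.5 — 2 2/3 stops smaller aperture (darker).
Need 2 2/3 stops brighter from the shutter speed: 1/1250 → 1/1000 → 1/800 → 1/640 → 1/500 → 1/400 → 1/320 → 1/250 → 1/200.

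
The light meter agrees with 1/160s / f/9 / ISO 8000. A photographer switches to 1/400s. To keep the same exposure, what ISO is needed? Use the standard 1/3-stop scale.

ISO 20000

Shutter speed: 1/160 → 1/200 → 1/250 → 1/320 → 1/400 — 1 1/3 stops shorter (darker).
Need 1 1/3 stops brighter from the ISO: 8000 → 10000 → 12800 → 16000 → 20000.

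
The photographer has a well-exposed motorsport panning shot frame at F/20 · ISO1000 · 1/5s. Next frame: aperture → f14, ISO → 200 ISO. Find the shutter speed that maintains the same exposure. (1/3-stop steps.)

Aperture: f/20 → f/18 → f/16 → f/14 — 1 stop larger aperture (brighter).
ISO: 1000 → 800 → 640 → 500 → 400 → 320 → 250 → 200 — 2 1/3 stops dropped (darker).
Net change so far: 1 1/3 stops darker. Offset with the shutter speed: 1/5 → 1/4 → 0.3 → 0.4 → 0.5.

0.5 s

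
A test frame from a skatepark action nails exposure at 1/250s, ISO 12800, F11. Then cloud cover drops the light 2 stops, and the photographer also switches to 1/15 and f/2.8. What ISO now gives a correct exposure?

Scene light: 2 stops darker.
Shutter speed: 1/250 → 1/125 → 1/60 → 1/30 → 1/15 — 4 stops slower (brighter).
Aperture: f/11 → f/8 → f/5.6 → f/4 → f/2.8 — 4 stops opened up (brighter).
Net so far: 6 stops brighter. ISO: 12800 → 6400 → 3200 → 1600 → 800 → 400 → 200.

ISO 200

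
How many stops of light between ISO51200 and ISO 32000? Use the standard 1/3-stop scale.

2/3 stop

51200 → 40000 → 32000 — count the steps: 2 third-stops = 2/3 stop.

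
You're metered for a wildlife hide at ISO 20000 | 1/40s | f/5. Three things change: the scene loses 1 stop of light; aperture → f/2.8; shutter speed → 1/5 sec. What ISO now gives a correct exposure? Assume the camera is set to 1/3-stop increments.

Scene light: 1 stop darker.
Aperture: f/5 → f/4.5 → f/4 → f/3.5 → f/3.2 → f/2.8 — 1 2/3 stops larger aperture (brighter).
Shutter speed: 1/40 → 1/30 → 1/25 → 1/20 → 1/15 → 1/13 → 1/10 → 1/8 → 1/6 → 1/5 — 3 stops slower (brighter).
Net so far: 3 2/3 stops brighter. ISO: 20000 → 16000 → 12800 → 10000 → 8000 → 6400 → 5000 → 4000 → 3200 → 2500 → 2000 → 1600.

ISO 1600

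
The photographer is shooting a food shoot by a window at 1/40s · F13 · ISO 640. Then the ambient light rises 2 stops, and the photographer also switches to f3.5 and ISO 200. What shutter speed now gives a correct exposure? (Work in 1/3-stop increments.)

Scene light: 2 stops brighter.
Aperture: f/13 → f/11 → f/10 → f/9 → f/8 → f/7.1 → f/6.3 → f/5.6 → f/5 → f/4.5 → f/4 → f/3.5 — 3 2/3 stops opened up (brighter).
ISO: 640 → 500 → 400 → 320 → 250 → 200 — 1 2/3 stops dropped (darker).
Net so far: 4 stops brighter. Shutter speed: 1/40 → 1/50 → 1/60 → 1/80 → 1/100 → 1/125 → 1/160 → 1/200 → 1/250 → 1/320 → 1/400 → 1/500 → 1/640.

1/640s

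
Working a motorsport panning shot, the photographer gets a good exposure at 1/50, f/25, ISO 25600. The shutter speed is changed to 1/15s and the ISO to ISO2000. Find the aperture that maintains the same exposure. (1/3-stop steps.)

f/13

Shutter speed: 1/50 → 1/40 → 1/30 → 1/25 → 1/20 → 1/15 — 1 2/3 stops longer (brighter).
ISO: 25600 → 20000 → 16000 → 12800 → 10000 → 8000 → 6400 → 5000 → 4000 → 3200 → 2500 → 2000 — 3 2/3 stops lower (darker).
Net change so far: 2 stops darker. Offset with the aperture: f/25 → f/22 → f/20 → f/18 → f/16 → f/14 → f/13.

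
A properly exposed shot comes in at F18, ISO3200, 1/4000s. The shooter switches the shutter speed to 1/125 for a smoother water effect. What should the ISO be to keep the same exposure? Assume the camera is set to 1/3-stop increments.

Shutter speed: 1/4000 → 1/3200 → 1/2500 → 1/2000 → 1/1600 → 1/1250 → 1/1000 → 1/800 → 1/640 → 1/500 → 1/400 → 1/320 → 1/250 → 1/200 → 1/160 → 1/125 — 5 stops slower (brighter).
Need 5 stops darker from the ISO: 3200 → 2500 → 2000 → 1600 → 1250 → 1000 → 800 → 640 → 500 → 400 → 320 → 250 → 200 → 160 → 125 → 100.

ISO 100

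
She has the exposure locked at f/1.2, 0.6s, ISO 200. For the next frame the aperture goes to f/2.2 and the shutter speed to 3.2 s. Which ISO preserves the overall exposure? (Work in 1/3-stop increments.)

Aperture: f/1.2 → f/1.4 → f/1.6 → f/1.8 → f/2 → f/2.2 — 1 2/3 stops stopped down (darker).
Shutter speed: 0.6 → 0.8 → 1 → 1.3 → 1.6 → 2 → 2.5 → 3.2 — 2 1/3 stops slower (brighter).
Net change so far: 2/3 stop brighter. Offset with the ISO: 200 → 160 → 125.

ISO 125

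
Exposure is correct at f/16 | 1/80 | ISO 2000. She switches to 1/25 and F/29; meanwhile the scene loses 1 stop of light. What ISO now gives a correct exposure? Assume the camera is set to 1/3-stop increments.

Scene light: 1 stop darker.
Shutter speed: 1/80 → 1/60 → 1/50 → 1/40 → 1/30 → 1/25 — 1 2/3 stops slower (brighter).
Aperture: f/16 → f/18 → f/20 → f/22 → f/25 → f/29 — 1 2/3 stops stopped down (darker).
Net so far: 1 stop darker. ISO: 2000 → 2500 → 3200 → 4000.

ISO 4000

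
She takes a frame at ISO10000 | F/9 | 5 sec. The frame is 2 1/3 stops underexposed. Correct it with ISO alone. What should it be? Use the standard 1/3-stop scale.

ISO 51200

Underexposed by 2 1/3 stops → need 2 1/3 stops brighter.
ISO: 10000 → 12800 → 16000 → 20000 → 25600 → 32000 → 40000 → 51200.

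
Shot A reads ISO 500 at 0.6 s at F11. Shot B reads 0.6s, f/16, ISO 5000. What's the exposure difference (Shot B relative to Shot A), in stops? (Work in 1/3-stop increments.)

Aperture: f/11 → f/13 → f/14 → f/16 — 1 stop stopped down (darker).
Shutter speed: unchanged.
ISO: 500 → 640 → 800 → 1000 → 1250 → 1600 → 2000 → 2500 → 3200 → 4000 → 5000 — 3 1/3 stops raised (brighter).
Net: −1 +3 1/3 = +2 1/3 stops.

2 1/3 stops brighter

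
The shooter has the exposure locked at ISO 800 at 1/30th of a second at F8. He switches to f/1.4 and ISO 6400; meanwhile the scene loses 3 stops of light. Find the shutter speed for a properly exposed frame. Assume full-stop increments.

Scene light: 3 stops darker.
Aperture: f/8 → f/5.6 → f/4 → f/2.8 → f/2 → f/1.4 — 5 stops opened up (brighter).
ISO: 800 → 1600 → 3200 → 6400 — 3 stops raised (brighter).
Net so far: 5 stops brighter. Shutter speed: 1/30 → 1/60 → 1/125 → 1/250 → 1/500 → 1/1000.

1/1000s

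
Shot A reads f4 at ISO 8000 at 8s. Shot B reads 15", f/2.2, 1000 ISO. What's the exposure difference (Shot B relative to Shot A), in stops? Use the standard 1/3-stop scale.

Aperture: f/4 → f/3.5 → f/3.2 → f/2.8 → f/2.5 → f/2.2 — 1 2/3 stops opened up (brighter).
Shutter speed: 8 → 10 → 13 → 15 — 1 stop longer (brighter).
ISO: 8000 → 6400 → 5000 → 4000 → 3200 → 2500 → 2000 → 1600 → 1250 → 1000 — 3 stops lower (darker).
Net: +1 2/3 +1 −3 = −1/3 stops.

1/3 stop darker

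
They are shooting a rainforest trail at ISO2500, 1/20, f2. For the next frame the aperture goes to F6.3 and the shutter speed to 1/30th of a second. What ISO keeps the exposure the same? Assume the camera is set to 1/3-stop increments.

Aperture: f/2 → f/2.2 → f/2.5 → f/2.8 → f/3.2 → f/3.5 → f/4 → f/4.5 → f/5 → f/5.6 → f/6.3 — 3 1/3 stops smaller aperture (darker).
Shutter speed: 1/20 → 1/25 → 1/30 — 2/3 stop shorter (darker).
Net change so far: 4 stops darker. Offset with the ISO: 2500 → 3200 → 4000 → 5000 → 6400 → 8000 → 10000 → 12800 → 16000 → 20000 → 25600 → 32000 → 40000.

ISO 40000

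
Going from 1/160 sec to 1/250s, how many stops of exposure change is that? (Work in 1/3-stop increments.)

2/3 stop

1/160 → 1/200 → 1/250 — count the steps: 2 third-stops = 2/3 stop.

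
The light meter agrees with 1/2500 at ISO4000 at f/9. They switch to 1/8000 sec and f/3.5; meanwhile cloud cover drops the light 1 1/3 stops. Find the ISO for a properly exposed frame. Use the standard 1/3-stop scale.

ISO 5000

Scene light: 1 1/3 stops darker.
Shutter speed: 1/2500 → 1/3200 → 1/4000 → 1/5000 → 1/6400 → 1/8000 — 1 2/3 stops shorter (darker).
Aperture: f/9 → f/8 → f/7.1 → f/6.3 → f/5.6 → f/5 → f/4.5 → f/4 → f/3.5 — 2 2/3 stops opened up (brighter).
Net so far: 1/3 stop darker. ISO: 4000 → 5000.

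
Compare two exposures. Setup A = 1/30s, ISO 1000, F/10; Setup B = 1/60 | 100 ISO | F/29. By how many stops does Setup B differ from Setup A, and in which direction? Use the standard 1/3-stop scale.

7 1/3 stops darker

Aperture: f/10 → f/11 → f/13 → f/14 → f/16 → f/18 → f/20 → f/22 → f/25 → f/29 — 3 stops smaller aperture (darker).
Shutter speed: 1/30 → 1/40 → 1/50 → 1/60 — 1 stop faster (darker).
ISO: 1000 → 800 → 640 → 500 → 400 → 320 → 250 → 200 → 160 → 125 → 100 — 3 1/3 stops lower (darker).
Net: −3 −1 −3 1/3 = −7 1/3 stops.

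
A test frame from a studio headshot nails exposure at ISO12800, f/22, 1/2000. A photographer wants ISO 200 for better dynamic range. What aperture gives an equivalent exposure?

f/2.8

ISO: 12800 → 6400 → 3200 → 1600 → 800 → 400 → 200 — 6 stops lower (darker).
Need 6 stops brighter from the aperture: f/22 → f/16 → f/11 → f/8 → f/5.6 → f/4 → f/2.8.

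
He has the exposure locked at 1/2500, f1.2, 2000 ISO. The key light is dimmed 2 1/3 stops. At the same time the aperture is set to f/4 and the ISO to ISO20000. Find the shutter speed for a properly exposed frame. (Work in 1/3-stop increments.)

1/500s

Scene light: 2 1/3 stops darker.
Aperture: f/1.2 → f/1.4 → f/1.6 → f/1.8 → f/2 → f/2.2 → f/2.5 → f/2.8 → f/3.2 → f/3.5 → f/4 — 3 1/3 stops narrower (darker).
ISO: 2000 → 2500 → 3200 → 4000 → 5000 → 6400 → 8000 → 10000 → 12800 → 16000 → 20000 — 3 1/3 stops raised (brighter).
Net so far: 2 1/3 stops darker. Shutter speed: 1/2500 → 1/2000 → 1/1600 → 1/1250 → 1/1000 → 1/800 → 1/640 → 1/500.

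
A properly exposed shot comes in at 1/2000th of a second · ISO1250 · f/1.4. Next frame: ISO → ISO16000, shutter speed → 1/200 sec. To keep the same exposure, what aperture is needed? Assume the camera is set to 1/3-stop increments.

ISO: 1250 → 1600 → 2000 → 2500 → 3200 → 4000 → 5000 → 6400 → 8000 → 10000 → 12800 → 16000 — 3 2/3 stops raised (brighter).
Shutter speed: 1/2000 → 1/1600 → 1/1250 → 1/1000 → 1/800 → 1/640 → 1/500 → 1/400 → 1/320 → 1/250 → 1/200 — 3 1/3 stops longer (brighter).
Net change so far: 7 stops brighter. Offset with the aperture: f/1.4 → f/1.6 → f/1.8 → f/2 → f/2.2 → f/2.5 → f/2.8 → f/3.2 → f/3.5 → f/4 → f/4.5 → f/5 → f/5.6 → f/6.3 → f/7.1 → f/8 → f/9 → f/10 → f/11 → f/13 → f/14 → f/16.

f/16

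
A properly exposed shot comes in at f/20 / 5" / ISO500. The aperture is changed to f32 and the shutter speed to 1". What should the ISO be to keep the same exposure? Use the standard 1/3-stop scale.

Aperture: f/20 → f/22 → f/25 → f/29 → f/32 — 1 1/3 stops smaller aperture (darker).
Shutter speed: 5 → 4 → 3.2 → 2.5 → 2 → 1.6 → 1.3 → 1 — 2 1/3 stops faster (darker).
Net change so far: 3 2/3 stops darker. Offset with the ISO: 500 → 640 → 800 → 1000 → 1250 → 1600 → 2000 → 2500 → 3200 → 4000 → 5000 → 6400.

ISO 6400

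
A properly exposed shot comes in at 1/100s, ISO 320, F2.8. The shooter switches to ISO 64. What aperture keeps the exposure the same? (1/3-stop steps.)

ISO: 320 → 250 → 200 → 160 → 125 → 100 → 80 → 64 — 2 1/3 stops lower (darker).
Need 2 1/3 stops brighter from the aperture: f/2.8 → f/2.5 → f/2.2 → f/2 → f/1.8 → f/1.6 → f/1.4 → f/1.2.

f/1.2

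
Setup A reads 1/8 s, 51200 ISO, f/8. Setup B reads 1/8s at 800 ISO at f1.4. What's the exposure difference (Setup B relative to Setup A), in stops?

1 stop darker

Aperture: f/8 → f/5.6 → f/4 → f/2.8 → f/2 → f/1.4 — 5 stops opened up (brighter).
Shutter speed: unchanged.
ISO: 51200 → 25600 → 12800 → 6400 → 3200 → 1600 → 800 — 6 stops lower (darker).
Net: +5 −6 = −1 stop.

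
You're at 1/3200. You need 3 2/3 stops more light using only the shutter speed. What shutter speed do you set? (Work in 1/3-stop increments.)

1/250s

Shutter speed: 1/3200 → 1/2500 → 1/2000 → 1/1600 → 1/1250 → 1/1000 → 1/800 → 1/640 → 1/500 → 1/400 → 1/320 → 1/250 — 3 2/3 stops longer (brighter).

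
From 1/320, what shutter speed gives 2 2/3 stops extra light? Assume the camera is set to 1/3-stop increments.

1/50s

Shutter speed: 1/320 → 1/250 → 1/200 → 1/160 → 1/125 → 1/100 → 1/80 → 1/60 → 1/50 — 2 2/3 stops longer (brighter).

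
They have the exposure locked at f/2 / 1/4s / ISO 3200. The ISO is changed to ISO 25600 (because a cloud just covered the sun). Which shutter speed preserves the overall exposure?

1/30s

ISO: 3200 → 6400 → 12800 → 25600 — 3 stops higher (brighter).
Need 3 stops darker from the shutter speed: 1/4 → 1/8 → 1/15 → 1/30.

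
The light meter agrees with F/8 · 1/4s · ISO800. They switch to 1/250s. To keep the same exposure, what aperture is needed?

Shutter speed: 1/4 → 1/8 → 1/15 → 1/30 → 1/60 → 1/125 → 1/250 — 6 stops faster (darker).
Need 6 stops brighter from the aperture: f/8 → f/5.6 → f/4 → f/2.8 → f/2 → f/1.4 → f/1.0.

f/1.0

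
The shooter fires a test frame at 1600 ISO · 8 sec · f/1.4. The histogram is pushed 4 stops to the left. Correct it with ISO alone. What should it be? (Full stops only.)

Underexposed by 4 stops → need 4 stops brighter.
ISO: 1600 → 3200 → 6400 → 12800 → 25600.

ISO 25600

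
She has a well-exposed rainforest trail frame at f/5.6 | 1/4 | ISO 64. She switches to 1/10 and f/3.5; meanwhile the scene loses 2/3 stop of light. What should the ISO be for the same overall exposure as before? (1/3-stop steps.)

ISO 100

Scene light: 2/3 stop darker.
Shutter speed: 1/4 → 1/5 → 1/6 → 1/8 → 1/10 — 1 1/3 stops faster (darker).
Aperture: f/5.6 → f/5 → f/4.5 → f/4 → f/3.5 — 1 1/3 stops wider (brighter).
Net so far: 2/3 stop darker. ISO: 64 → 80 → 100.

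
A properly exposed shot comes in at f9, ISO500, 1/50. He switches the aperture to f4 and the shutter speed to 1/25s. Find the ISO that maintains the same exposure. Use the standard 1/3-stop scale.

Aperture: f/9 → f/8 → f/7.1 → f/6.3 → f/5.6 → f/5 → f/4.5 → f/4 — 2 1/3 stops wider (brighter).
Shutter speed: 1/50 → 1/40 → 1/30 → 1/25 — 1 stop longer (brighter).
Net change so far: 3 1/3 stops brighter. Offset with the ISO: 500 → 400 → 320 → 250 → 200 → 160 → 125 → 100 → 80 → 64 → 50.

ISO 50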